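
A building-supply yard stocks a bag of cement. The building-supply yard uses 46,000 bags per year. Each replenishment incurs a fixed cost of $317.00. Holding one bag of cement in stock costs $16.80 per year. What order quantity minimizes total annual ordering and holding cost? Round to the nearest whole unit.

EOQ = √(2DS / H) = √(2 × 46,000 × 317 / 16.8).
= √(29,164,000 / 16.8) = √1,735,952.381 ≈ 1317.555.

Q* ≈ 1,318 bags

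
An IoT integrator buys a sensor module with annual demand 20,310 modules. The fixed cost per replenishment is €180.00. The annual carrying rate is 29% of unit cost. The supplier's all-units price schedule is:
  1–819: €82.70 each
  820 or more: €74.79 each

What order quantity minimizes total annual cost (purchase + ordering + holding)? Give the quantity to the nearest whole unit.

Q* ≈ 820 modules

Holding cost per unit per year at price C is H = 0.29·C.
For each price level, check whether its EOQ is feasible; otherwise the best quantity at that price is the breakpoint.
EOQ at €82.70 = 552.1 (feasible in tier 1): TC = 20,310×€82.70 + (20,310/552.1)×180 + (552.1/2)×0.29×€82.70 = €1,692,879.13.
EOQ at €74.79 = 580.6 < 820, so use break Q=820: TC = 20,310×€74.79 + (20,310/820.0)×180 + (820.0/2)×0.29×€74.79 = €1,532,335.72.
Lowest total cost is €1,532,335.72 at Q = 820.0.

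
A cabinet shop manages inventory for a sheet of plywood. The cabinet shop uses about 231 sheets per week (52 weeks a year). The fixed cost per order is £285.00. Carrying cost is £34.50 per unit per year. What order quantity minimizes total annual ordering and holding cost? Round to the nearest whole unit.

Q* ≈ 445 sheets

Annual demand D = 231 × 52 = 12,012.
EOQ = √(2DS / H) = √(2 × 12,012 × 285 / 34.5).
= √(6,846,840 / 34.5) = √198,459.1304 ≈ 445.488.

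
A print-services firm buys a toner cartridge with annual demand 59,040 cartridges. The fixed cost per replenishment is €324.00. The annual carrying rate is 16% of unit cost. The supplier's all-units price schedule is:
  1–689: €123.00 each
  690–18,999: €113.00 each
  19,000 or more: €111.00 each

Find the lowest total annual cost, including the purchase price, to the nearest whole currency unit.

Holding cost per unit per year at price C is H = 0.16·C.
For each price level, check whether its EOQ is feasible; otherwise the best quantity at that price is the breakpoint.
Tier 1 (€123.00): EOQ = 1394.3 exceeds tier's upper bound 689, so this tier is dominated.
EOQ at €113.00 = 1454.7 (feasible in tier 2): TC = 59,040×€113.00 + (59,040/1454.7)×324 + (1454.7/2)×0.16×€113.00 = €6,697,820.25.
EOQ at €111.00 = 1467.7 < 19000, so use break Q=19000: TC = 59,040×€111.00 + (59,040/19000.0)×324 + (19000.0/2)×0.16×€111.00 = €6,723,166.79.
Lowest total cost among the candidates is at Q = 1454.7.

TC* ≈ €6,697,820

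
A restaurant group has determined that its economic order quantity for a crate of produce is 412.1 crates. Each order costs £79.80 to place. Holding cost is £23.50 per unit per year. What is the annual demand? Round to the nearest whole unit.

Invert the EOQ relation Q*² = 2DS/H.
From Q* = √(2DS/H): D = Q*²H / (2S) = 412.1² × 23.5 / (2 × 79.8) = 25005.768.

D ≈ 25,006 crates per year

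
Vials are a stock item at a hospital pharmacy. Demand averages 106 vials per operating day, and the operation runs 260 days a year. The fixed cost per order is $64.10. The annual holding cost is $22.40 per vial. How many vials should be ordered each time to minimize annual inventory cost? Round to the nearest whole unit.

Q* ≈ 397 vials

Annual demand D = 106 × 260 = 27,560.
EOQ = √(2DS / H) = √(2 × 27,560 × 64.1 / 22.4).
= √(3,533,192 / 22.4) = √157,731.7857 ≈ 397.155.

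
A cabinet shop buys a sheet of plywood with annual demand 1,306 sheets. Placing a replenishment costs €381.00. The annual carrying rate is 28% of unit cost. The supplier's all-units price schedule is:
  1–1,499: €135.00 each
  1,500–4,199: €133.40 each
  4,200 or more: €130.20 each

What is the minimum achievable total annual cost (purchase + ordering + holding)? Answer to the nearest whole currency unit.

Holding cost per unit per year at price C is H = 0.28·C.
For each price level, check whether its EOQ is feasible; otherwise the best quantity at that price is the breakpoint.
EOQ at €135.00 = 162.3 (feasible in tier 1): TC = 1,306×€135.00 + (1,306/162.3)×381 + (162.3/2)×0.28×€135.00 = €182,443.31.
EOQ at €133.40 = 163.2 < 1500, so use break Q=1500: TC = 1,306×€133.40 + (1,306/1500.0)×381 + (1500.0/2)×0.28×€133.40 = €202,566.12.
EOQ at €130.20 = 165.2 < 4200, so use break Q=4200: TC = 1,306×€130.20 + (1,306/4200.0)×381 + (4200.0/2)×0.28×€130.20 = €246,717.27.
Lowest total cost among the candidates is at Q = 162.3.

TC* ≈ €182,443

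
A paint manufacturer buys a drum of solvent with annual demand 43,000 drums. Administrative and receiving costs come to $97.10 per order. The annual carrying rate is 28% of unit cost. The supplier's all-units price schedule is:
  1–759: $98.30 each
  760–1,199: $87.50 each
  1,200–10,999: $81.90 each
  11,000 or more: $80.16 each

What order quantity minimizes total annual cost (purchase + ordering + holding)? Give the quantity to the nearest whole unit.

Q* ≈ 1,200 drums

Holding cost per unit per year at price C is H = 0.28·C.
For each price level, check whether its EOQ is feasible; otherwise the best quantity at that price is the breakpoint.
EOQ at $98.30 = 550.8 (feasible in tier 1): TC = 43,000×$98.30 + (43,000/550.8)×97.1 + (550.8/2)×0.28×$98.30 = $4,242,060.54.
EOQ at $87.50 = 583.8 < 760, so use break Q=760: TC = 43,000×$87.50 + (43,000/760.0)×97.1 + (760.0/2)×0.28×$87.50 = $3,777,303.82.
EOQ at $81.90 = 603.4 < 1200, so use break Q=1200: TC = 43,000×$81.90 + (43,000/1200.0)×97.1 + (1200.0/2)×0.28×$81.90 = $3,538,938.62.
EOQ at $80.16 = 610.0 < 11000, so use break Q=11000: TC = 43,000×$80.16 + (43,000/11000.0)×97.1 + (11000.0/2)×0.28×$80.16 = $3,570,705.97.
Lowest total cost is $3,538,938.62 at Q = 1200.0.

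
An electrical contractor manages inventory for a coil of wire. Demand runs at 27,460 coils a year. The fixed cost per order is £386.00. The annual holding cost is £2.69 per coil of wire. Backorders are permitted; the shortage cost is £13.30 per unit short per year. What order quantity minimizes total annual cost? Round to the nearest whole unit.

Q* ≈ 3,078 coils

With planned backorders, Q* = √(2DS/H) · √((H+B)/B).
√(2DS/H) = √(2 × 27,460 × 386 / 2.69) = 2807.261.
√((H+B)/B) = √((2.69+13.3)/13.3) = 1.0965.
Q* ≈ 3078.089.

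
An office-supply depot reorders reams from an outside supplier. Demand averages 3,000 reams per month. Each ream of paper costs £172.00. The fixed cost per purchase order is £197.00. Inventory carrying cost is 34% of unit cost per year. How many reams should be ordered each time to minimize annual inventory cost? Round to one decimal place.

Annual demand D = 3,000 × 12 = 36,000.
Holding cost H = 0.34 × £172.00 = £58.4800 per unit per year.
EOQ = √(2DS / H) = √(2 × 36,000 × 197 / 58.48).
= √(14,184,000 / 58.48) = √242,544.4596 ≈ 492.488.

Q* ≈ 492.5 reams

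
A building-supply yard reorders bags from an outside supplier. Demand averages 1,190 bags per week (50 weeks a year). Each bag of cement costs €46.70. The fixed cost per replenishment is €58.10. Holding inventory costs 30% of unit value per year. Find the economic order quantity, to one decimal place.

Annual demand D = 1,190 × 50 = 59,500.
Holding cost H = 0.30 × €46.70 = €14.0100 per unit per year.
EOQ = √(2DS / H) = √(2 × 59,500 × 58.1 / 14.01).
= √(6,913,900 / 14.01) = √493,497.5018 ≈ 702.494.

Q* ≈ 702.5 bags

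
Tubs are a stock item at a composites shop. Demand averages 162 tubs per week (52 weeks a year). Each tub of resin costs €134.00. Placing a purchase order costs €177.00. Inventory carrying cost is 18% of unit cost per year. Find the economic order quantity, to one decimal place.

Q* ≈ 351.6 tubs

Annual demand D = 162 × 52 = 8,424.
Holding cost H = 0.18 × €134.00 = €24.1200 per unit per year.
EOQ = √(2DS / H) = √(2 × 8,424 × 177 / 24.12).
= √(2,982,096 / 24.12) = √123,635.8209 ≈ 351.619.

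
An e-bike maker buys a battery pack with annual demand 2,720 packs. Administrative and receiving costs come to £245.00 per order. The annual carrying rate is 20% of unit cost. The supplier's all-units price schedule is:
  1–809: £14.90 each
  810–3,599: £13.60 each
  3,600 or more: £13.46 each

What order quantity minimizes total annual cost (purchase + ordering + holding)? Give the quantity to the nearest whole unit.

Q* ≈ 810 packs

Holding cost per unit per year at price C is H = 0.20·C.
Candidates are each tier's EOQ (if it falls in that tier) and each price-break quantity.
EOQ at £14.90 = 668.8 (feasible in tier 1): TC = 2,720×£14.90 + (2,720/668.8)×245 + (668.8/2)×0.20×£14.90 = £42,520.92.
EOQ at £13.60 = 700.0 < 810, so use break Q=810: TC = 2,720×£13.60 + (2,720/810.0)×245 + (810.0/2)×0.20×£13.60 = £38,916.32.
EOQ at £13.46 = 703.6 < 3600, so use break Q=3600: TC = 2,720×£13.46 + (2,720/3600.0)×245 + (3600.0/2)×0.20×£13.46 = £41,641.91.
Lowest total cost is £38,916.32 at Q = 810.0.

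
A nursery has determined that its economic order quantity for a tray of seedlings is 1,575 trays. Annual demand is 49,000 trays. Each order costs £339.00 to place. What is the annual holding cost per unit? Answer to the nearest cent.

Invert the EOQ relation Q*² = 2DS/H.
From Q* = √(2DS/H): H = 2DS / Q*² = 2 × 49,000 × 339 / 1,575² = 13.3926.

H ≈ £13.39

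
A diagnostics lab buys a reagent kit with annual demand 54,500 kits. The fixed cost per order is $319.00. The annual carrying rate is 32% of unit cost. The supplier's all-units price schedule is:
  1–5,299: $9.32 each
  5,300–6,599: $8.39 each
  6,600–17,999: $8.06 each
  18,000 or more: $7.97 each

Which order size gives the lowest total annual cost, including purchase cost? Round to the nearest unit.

Q* ≈ 6,600 kits

Holding cost per unit per year at price C is H = 0.32·C.
For each price level, check whether its EOQ is feasible; otherwise the best quantity at that price is the breakpoint.
EOQ at $9.32 = 3414.5 (feasible in tier 1): TC = 54,500×$9.32 + (54,500/3414.5)×319 + (3414.5/2)×0.32×$9.32 = $518,123.37.
EOQ at $8.39 = 3598.8 < 5300, so use break Q=5300: TC = 54,500×$8.39 + (54,500/5300.0)×319 + (5300.0/2)×0.32×$8.39 = $467,650.00.
EOQ at $8.06 = 3671.7 < 6600, so use break Q=6600: TC = 54,500×$8.06 + (54,500/6600.0)×319 + (6600.0/2)×0.32×$8.06 = $450,415.53.
EOQ at $7.97 = 3692.4 < 18000, so use break Q=18000: TC = 54,500×$7.97 + (54,500/18000.0)×319 + (18000.0/2)×0.32×$7.97 = $458,284.46.
Lowest total cost is $450,415.53 at Q = 6600.0.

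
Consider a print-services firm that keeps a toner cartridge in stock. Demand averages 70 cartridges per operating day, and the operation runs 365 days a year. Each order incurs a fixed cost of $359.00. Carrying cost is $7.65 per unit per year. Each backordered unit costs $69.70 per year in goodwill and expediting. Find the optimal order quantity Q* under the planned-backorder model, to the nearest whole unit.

Q* ≈ 1,631 cartridges

Annual demand D = 70 × 365 = 25,550.
With planned backorders, Q* = √(2DS/H) · √((H+B)/B).
√(2DS/H) = √(2 × 25,550 × 359 / 7.65) = 1548.556.
√((H+B)/B) = √((7.65+69.7)/69.7) = 1.0534.
Q* ≈ 1631.326.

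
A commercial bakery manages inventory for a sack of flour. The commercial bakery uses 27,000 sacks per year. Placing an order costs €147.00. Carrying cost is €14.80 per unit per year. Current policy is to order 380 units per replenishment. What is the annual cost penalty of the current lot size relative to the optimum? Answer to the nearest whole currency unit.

Extra cost ≈ €2,418 per year

EOQ = √(2DS/H) = √(2 × 27,000 × 147 / 14.8) ≈ 732.36.
Cost at Q* = (D/Q*)S + (Q*/2)H = √(2DSH) ≈ €10,838.93.
Cost at Q = 380: (27,000/380)×147 + (380/2)×14.8 = €10,444.74 + €2,812.00 = €13,256.74.
Excess = €13,256.74 − €10,838.93 = €2,417.81.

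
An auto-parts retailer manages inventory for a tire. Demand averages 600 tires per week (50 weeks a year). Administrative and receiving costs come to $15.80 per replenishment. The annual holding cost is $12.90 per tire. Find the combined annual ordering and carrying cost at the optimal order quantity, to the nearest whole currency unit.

TC* ≈ $3,497

Annual demand D = 600 × 50 = 30,000.
The optimal lot size = √(2DS/H) = √(2 × 30,000 × 15.8 / 12.9) ≈ 271.09.
At Q*, ordering cost (D/Q*)S equals holding cost (Q*/2)H, each = √(DSH/2).
Minimum total = √(2DSH) = √(2 × 30,000 × 15.8 × 12.9) ≈ 3497.027.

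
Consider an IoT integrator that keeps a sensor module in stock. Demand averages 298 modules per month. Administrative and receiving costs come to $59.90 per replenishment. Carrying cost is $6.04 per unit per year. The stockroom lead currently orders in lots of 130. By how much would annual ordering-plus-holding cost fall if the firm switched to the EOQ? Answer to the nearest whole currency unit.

Extra cost ≈ $432 per year

Annual demand D = 298 × 12 = 3,576.
EOQ = √(2DS/H) = √(2 × 3,576 × 59.9 / 6.04) ≈ 266.32.
Cost at Q* = (D/Q*)S + (Q*/2)H = √(2DSH) ≈ $1,608.59.
Cost at Q = 130: (3,576/130)×59.9 + (130/2)×6.04 = $1,647.71 + $392.60 = $2,040.31.
Excess = $2,040.31 − $1,608.59 = $431.72.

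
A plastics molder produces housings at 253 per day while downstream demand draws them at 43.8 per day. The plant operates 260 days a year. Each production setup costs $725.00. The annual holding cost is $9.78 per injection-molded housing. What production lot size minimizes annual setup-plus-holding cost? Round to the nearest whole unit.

Annual demand D = 43.8 × 260 = 11,388.
Production build-up factor (1 − d/p) = 1 − 43.8/253 = 0.8269.
Q* = √(2DS / (H(1 − d/p))) = √(2 × 11,388 × 725 / (9.78 × 0.8269)).
= √(16,512,600 / 8.0869) ≈ 1428.952.

Q* ≈ 1,429 housings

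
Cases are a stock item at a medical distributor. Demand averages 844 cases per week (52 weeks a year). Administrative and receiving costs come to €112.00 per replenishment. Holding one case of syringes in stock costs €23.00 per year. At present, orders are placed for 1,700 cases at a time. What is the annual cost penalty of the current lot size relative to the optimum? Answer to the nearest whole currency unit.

Annual demand D = 844 × 52 = 43,888.
EOQ = √(2DS/H) = √(2 × 43,888 × 112 / 23) ≈ 653.78.
Cost at Q* = (D/Q*)S + (Q*/2)H = √(2DSH) ≈ €15,036.99.
Cost at Q = 1,700: (43,888/1,700)×112 + (1,700/2)×23 = €2,891.44 + €19,550.00 = €22,441.44.
Excess = €22,441.44 − €15,036.99 = €7,404.46.

Extra cost ≈ €7,404 per year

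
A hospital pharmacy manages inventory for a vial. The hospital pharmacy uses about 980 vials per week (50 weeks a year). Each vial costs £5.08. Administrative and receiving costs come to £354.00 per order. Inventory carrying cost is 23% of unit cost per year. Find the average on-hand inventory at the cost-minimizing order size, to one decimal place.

Annual demand D = 980 × 50 = 49,000.
Holding cost H = 0.23 × £5.08 = £1.1684 per unit per year.
EOQ = √(2DS/H) = √(2 × 49,000 × 354 / 1.1684) ≈ 5449.03.
Average inventory = Q*/2 ≈ 5449.03 / 2 = 2724.513.

Average inventory ≈ 2,724.5 vials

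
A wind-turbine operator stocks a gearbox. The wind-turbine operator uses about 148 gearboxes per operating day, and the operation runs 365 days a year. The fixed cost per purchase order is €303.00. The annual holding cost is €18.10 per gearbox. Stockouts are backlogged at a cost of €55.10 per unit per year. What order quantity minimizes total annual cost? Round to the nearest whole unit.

Q* ≈ 1,550 gearboxes

Annual demand D = 148 × 365 = 54,020.
With planned backorders, Q* = √(2DS/H) · √((H+B)/B).
√(2DS/H) = √(2 × 54,020 × 303 / 18.1) = 1344.851.
√((H+B)/B) = √((18.1+55.1)/55.1) = 1.1526.
Q* ≈ 1550.080.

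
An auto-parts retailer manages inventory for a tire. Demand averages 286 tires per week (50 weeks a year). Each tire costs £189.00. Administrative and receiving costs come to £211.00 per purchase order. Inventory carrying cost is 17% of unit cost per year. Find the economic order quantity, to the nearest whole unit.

Annual demand D = 286 × 50 = 14,300.
Holding cost H = 0.17 × £189.00 = £32.1300 per unit per year.
EOQ = √(2DS / H) = √(2 × 14,300 × 211 / 32.13).
= √(6,034,600 / 32.13) = √187,818.2384 ≈ 433.380.

Q* ≈ 433 tires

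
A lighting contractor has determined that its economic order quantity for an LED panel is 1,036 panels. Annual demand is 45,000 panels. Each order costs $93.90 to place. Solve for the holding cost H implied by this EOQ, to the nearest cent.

H ≈ $7.87

The basic EOQ model gives Q* = √(2DS/H); rearrange for the unknown.
From Q* = √(2DS/H): H = 2DS / Q*² = 2 × 45,000 × 93.9 / 1,036² = 7.8739.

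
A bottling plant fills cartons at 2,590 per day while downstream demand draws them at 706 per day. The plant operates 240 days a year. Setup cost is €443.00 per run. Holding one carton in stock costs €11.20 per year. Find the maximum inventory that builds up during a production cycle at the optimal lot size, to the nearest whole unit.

Annual demand D = 706 × 240 = 169,440.
Production build-up factor (1 − d/p) = 1 − 706/2,590 = 0.7274.
Q* = √(2DS / (H(1 − d/p))) = √(2 × 169,440 × 443 / (11.2 × 0.7274)).
= √(150,123,840 / 8.147) ≈ 4292.648.
Maximum inventory = Q*(1 − d/p) = 4292.648 × 0.7274 ≈ 3122.528.

I_max ≈ 3,123 cartons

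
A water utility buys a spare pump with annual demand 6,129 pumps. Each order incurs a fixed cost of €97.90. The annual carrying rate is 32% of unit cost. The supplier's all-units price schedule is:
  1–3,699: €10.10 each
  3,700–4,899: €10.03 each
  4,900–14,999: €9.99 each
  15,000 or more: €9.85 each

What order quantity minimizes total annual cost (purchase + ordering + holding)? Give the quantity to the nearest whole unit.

Q* ≈ 609 pumps

Holding cost per unit per year at price C is H = 0.32·C.
Evaluate total cost at each tier's feasible EOQ or, if the EOQ is below the tier, at the tier's minimum quantity.
EOQ at €10.10 = 609.3 (feasible in tier 1): TC = 6,129×€10.10 + (6,129/609.3)×97.9 + (609.3/2)×0.32×€10.10 = €63,872.31.
EOQ at €10.03 = 611.5 < 3700, so use break Q=3700: TC = 6,129×€10.03 + (6,129/3700.0)×97.9 + (3700.0/2)×0.32×€10.03 = €67,573.80.
EOQ at €9.99 = 612.7 < 4900, so use break Q=4900: TC = 6,129×€9.99 + (6,129/4900.0)×97.9 + (4900.0/2)×0.32×€9.99 = €69,183.32.
EOQ at €9.85 = 617.0 < 15000, so use break Q=15000: TC = 6,129×€9.85 + (6,129/15000.0)×97.9 + (15000.0/2)×0.32×€9.85 = €84,050.65.
Lowest total cost is €63,872.31 at Q = 609.3.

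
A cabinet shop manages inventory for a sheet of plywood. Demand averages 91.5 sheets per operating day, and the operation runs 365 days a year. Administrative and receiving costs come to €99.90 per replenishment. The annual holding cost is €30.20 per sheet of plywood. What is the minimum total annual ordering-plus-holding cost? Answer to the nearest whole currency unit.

TC* ≈ €14,196

Annual demand D = 91.5 × 365 = 33,397.5.
The optimal lot size = √(2DS/H) = √(2 × 33,397.5 × 99.9 / 30.2) ≈ 470.06.
At Q*, ordering cost (D/Q*)S equals holding cost (Q*/2)H, each = √(DSH/2).
Minimum total = √(2DSH) = √(2 × 33,397.5 × 99.9 × 30.2) ≈ 14195.745.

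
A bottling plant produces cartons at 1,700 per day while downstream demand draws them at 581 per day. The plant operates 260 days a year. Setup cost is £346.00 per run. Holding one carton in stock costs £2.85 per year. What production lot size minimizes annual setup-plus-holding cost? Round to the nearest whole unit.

Q* ≈ 7,465 cartons

Annual demand D = 581 × 260 = 151,060.
Production build-up factor (1 − d/p) = 1 − 581/1,700 = 0.6582.
Q* = √(2DS / (H(1 − d/p))) = √(2 × 151,060 × 346 / (2.85 × 0.6582)).
= √(104,533,520 / 1.876) ≈ 7464.742.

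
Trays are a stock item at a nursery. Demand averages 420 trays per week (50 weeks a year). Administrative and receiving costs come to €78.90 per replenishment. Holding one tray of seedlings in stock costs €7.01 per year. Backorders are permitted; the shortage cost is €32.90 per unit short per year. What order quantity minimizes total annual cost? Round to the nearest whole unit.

Annual demand D = 420 × 50 = 21,000.
With planned backorders, Q* = √(2DS/H) · √((H+B)/B).
√(2DS/H) = √(2 × 21,000 × 78.9 / 7.01) = 687.550.
√((H+B)/B) = √((7.01+32.9)/32.9) = 1.1014.
Q* ≈ 757.264.

Q* ≈ 757 trays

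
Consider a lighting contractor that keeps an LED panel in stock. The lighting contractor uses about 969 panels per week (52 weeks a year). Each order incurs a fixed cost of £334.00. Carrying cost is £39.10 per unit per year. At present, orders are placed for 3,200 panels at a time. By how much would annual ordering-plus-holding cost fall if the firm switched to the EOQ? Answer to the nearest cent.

Extra cost ≈ £31,541.51 per year

Annual demand D = 969 × 52 = 50,388.
EOQ = √(2DS/H) = √(2 × 50,388 × 334 / 39.1) ≈ 927.82.
Cost at Q* = (D/Q*)S + (Q*/2)H = √(2DSH) ≈ £36,277.74.
Cost at Q = 3,200: (50,388/3,200)×334 + (3,200/2)×39.1 = £5,259.25 + £62,560.00 = £67,819.25.
Excess = £67,819.25 − £36,277.74 = £31,541.51.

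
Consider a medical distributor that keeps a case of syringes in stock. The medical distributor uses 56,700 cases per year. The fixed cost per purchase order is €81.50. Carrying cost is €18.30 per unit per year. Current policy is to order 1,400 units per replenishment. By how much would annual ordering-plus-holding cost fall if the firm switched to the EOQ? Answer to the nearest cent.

Extra cost ≈ €3,105.73 per year

EOQ = √(2DS/H) = √(2 × 56,700 × 81.5 / 18.3) ≈ 710.66.
Cost at Q* = (D/Q*)S + (Q*/2)H = √(2DSH) ≈ €13,005.02.
Cost at Q = 1,400: (56,700/1,400)×81.5 + (1,400/2)×18.3 = €3,300.75 + €12,810.00 = €16,110.75.
Excess = €16,110.75 − €13,005.02 = €3,105.73.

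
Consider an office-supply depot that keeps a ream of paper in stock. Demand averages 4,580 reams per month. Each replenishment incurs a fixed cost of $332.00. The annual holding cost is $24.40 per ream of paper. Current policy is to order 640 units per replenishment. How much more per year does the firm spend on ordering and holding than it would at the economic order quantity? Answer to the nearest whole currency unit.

Extra cost ≈ $6,478 per year

Annual demand D = 4,580 × 12 = 54,960.
EOQ = √(2DS/H) = √(2 × 54,960 × 332 / 24.4) ≈ 1222.96.
Cost at Q* = (D/Q*)S + (Q*/2)H = √(2DSH) ≈ $29,840.24.
Cost at Q = 640: (54,960/640)×332 + (640/2)×24.4 = $28,510.50 + $7,808.00 = $36,318.50.
Excess = $36,318.50 − $29,840.24 = $6,478.26.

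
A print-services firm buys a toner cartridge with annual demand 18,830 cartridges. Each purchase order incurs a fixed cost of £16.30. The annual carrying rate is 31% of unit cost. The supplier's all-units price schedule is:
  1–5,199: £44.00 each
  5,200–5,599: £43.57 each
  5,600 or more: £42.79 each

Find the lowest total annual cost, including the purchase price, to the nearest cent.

TC* ≈ £831,413.62

Holding cost per unit per year at price C is H = 0.31·C.
For each price level, check whether its EOQ is feasible; otherwise the best quantity at that price is the breakpoint.
EOQ at £44.00 = 212.1 (feasible in tier 1): TC = 18,830×£44.00 + (18,830/212.1)×16.3 + (212.1/2)×0.31×£44.00 = £831,413.62.
EOQ at £43.57 = 213.2 < 5200, so use break Q=5200: TC = 18,830×£43.57 + (18,830/5200.0)×16.3 + (5200.0/2)×0.31×£43.57 = £855,599.54.
EOQ at £42.79 = 215.1 < 5600, so use break Q=5600: TC = 18,830×£42.79 + (18,830/5600.0)×16.3 + (5600.0/2)×0.31×£42.79 = £842,932.23.
Lowest total cost among the candidates is at Q = 212.1.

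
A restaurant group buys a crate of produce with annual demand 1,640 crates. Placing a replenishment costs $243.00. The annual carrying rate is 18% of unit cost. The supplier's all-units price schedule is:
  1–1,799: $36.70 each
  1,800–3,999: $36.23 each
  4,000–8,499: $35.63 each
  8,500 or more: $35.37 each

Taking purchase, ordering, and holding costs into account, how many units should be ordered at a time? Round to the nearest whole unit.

Holding cost per unit per year at price C is H = 0.18·C.
Evaluate total cost at each tier's feasible EOQ or, if the EOQ is below the tier, at the tier's minimum quantity.
EOQ at $36.70 = 347.4 (feasible in tier 1): TC = 1,640×$36.70 + (1,640/347.4)×243 + (347.4/2)×0.18×$36.70 = $62,482.61.
EOQ at $36.23 = 349.6 < 1800, so use break Q=1800: TC = 1,640×$36.23 + (1,640/1800.0)×243 + (1800.0/2)×0.18×$36.23 = $65,507.86.
EOQ at $35.63 = 352.5 < 4000, so use break Q=4000: TC = 1,640×$35.63 + (1,640/4000.0)×243 + (4000.0/2)×0.18×$35.63 = $71,359.63.
EOQ at $35.37 = 353.8 < 8500, so use break Q=8500: TC = 1,640×$35.37 + (1,640/8500.0)×243 + (8500.0/2)×0.18×$35.37 = $85,111.73.
Lowest total cost is $62,482.61 at Q = 347.4.

Q* ≈ 347 crates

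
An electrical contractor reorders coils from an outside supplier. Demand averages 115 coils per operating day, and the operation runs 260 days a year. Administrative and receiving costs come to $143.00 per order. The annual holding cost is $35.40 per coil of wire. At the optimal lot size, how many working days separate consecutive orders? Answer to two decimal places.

Annual demand D = 115 × 260 = 29,900.
The optimal lot size = √(2DS/H) = √(2 × 29,900 × 143 / 35.4) ≈ 491.49.
Cycle time = Q*/D × 260 = 491.49 / 29,900 × 260 ≈ 4.274 days.

T ≈ 4.27 days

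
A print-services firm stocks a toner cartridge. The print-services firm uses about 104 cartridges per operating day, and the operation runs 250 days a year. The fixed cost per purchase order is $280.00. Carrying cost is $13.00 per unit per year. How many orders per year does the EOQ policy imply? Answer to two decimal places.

N ≈ 24.57 orders per year

Annual demand D = 104 × 250 = 26,000.
EOQ = √(2DS/H) = √(2 × 26,000 × 280 / 13) ≈ 1058.30.
Orders per year = D / Q* = 26,000 / 1058.30 ≈ 24.568.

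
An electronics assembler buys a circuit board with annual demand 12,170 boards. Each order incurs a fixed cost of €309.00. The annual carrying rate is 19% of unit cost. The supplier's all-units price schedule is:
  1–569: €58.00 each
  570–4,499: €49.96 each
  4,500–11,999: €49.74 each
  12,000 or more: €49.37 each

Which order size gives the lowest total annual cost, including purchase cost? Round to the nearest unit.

Holding cost per unit per year at price C is H = 0.19·C.
For each price level, check whether its EOQ is feasible; otherwise the best quantity at that price is the breakpoint.
Tier 1 (€58.00): EOQ = 826.1 exceeds tier's upper bound 569, so this tier is dominated.
EOQ at €49.96 = 890.1 (feasible in tier 2): TC = 12,170×€49.96 + (12,170/890.1)×309 + (890.1/2)×0.19×€49.96 = €616,462.63.
EOQ at €49.74 = 892.1 < 4500, so use break Q=4500: TC = 12,170×€49.74 + (12,170/4500.0)×309 + (4500.0/2)×0.19×€49.74 = €627,435.32.
EOQ at €49.37 = 895.4 < 12000, so use break Q=12000: TC = 12,170×€49.37 + (12,170/12000.0)×309 + (12000.0/2)×0.19×€49.37 = €657,428.08.
Lowest total cost is €616,462.63 at Q = 890.1.

Q* ≈ 890 boards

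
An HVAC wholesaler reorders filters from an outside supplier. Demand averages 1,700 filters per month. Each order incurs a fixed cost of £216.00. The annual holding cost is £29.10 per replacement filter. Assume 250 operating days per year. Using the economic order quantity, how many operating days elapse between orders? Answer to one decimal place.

Annual demand D = 1,700 × 12 = 20,400.
The optimal lot size = √(2DS/H) = √(2 × 20,400 × 216 / 29.1) ≈ 550.31.
Cycle time = Q*/D × 250 = 550.31 / 20,400 × 250 ≈ 6.744 days.

T ≈ 6.7 days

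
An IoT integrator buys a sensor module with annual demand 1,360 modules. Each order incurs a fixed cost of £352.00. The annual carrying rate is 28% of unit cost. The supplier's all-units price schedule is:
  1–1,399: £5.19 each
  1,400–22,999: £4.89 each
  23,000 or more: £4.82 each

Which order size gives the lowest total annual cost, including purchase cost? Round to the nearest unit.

Q* ≈ 1,400 modules

Holding cost per unit per year at price C is H = 0.28·C.
Evaluate total cost at each tier's feasible EOQ or, if the EOQ is below the tier, at the tier's minimum quantity.
EOQ at £5.19 = 811.7 (feasible in tier 1): TC = 1,360×£5.19 + (1,360/811.7)×352 + (811.7/2)×0.28×£5.19 = £8,237.96.
EOQ at £4.89 = 836.2 < 1400, so use break Q=1400: TC = 1,360×£4.89 + (1,360/1400.0)×352 + (1400.0/2)×0.28×£4.89 = £7,950.78.
EOQ at £4.82 = 842.3 < 23000, so use break Q=23000: TC = 1,360×£4.82 + (1,360/23000.0)×352 + (23000.0/2)×0.28×£4.82 = £22,096.41.
Lowest total cost is £7,950.78 at Q = 1400.0.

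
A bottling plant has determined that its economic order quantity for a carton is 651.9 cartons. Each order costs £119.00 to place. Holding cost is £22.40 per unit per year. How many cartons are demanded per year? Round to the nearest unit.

Invert the EOQ relation Q*² = 2DS/H.
From Q* = √(2DS/H): D = Q*²H / (2S) = 651.9² × 22.4 / (2 × 119) = 39997.516.

D ≈ 39,998 cartons per year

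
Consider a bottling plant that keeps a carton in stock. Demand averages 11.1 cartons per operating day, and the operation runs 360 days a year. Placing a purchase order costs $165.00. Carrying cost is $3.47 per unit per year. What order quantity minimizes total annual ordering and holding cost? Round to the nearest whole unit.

Annual demand D = 11.1 × 360 = 3,996.
EOQ = √(2DS / H) = √(2 × 3,996 × 165 / 3.47).
= √(1,318,680 / 3.47) = √380,023.0548 ≈ 616.460.

Q* ≈ 616 cartons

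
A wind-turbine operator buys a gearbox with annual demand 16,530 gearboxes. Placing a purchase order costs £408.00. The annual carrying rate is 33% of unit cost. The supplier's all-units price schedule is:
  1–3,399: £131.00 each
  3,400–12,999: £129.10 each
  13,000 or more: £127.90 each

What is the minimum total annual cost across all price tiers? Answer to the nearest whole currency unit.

Holding cost per unit per year at price C is H = 0.33·C.
For each price level, check whether its EOQ is feasible; otherwise the best quantity at that price is the breakpoint.
EOQ at £131.00 = 558.6 (feasible in tier 1): TC = 16,530×£131.00 + (16,530/558.6)×408 + (558.6/2)×0.33×£131.00 = £2,189,577.61.
EOQ at £129.10 = 562.7 < 3400, so use break Q=3400: TC = 16,530×£129.10 + (16,530/3400.0)×408 + (3400.0/2)×0.33×£129.10 = £2,208,431.70.
EOQ at £127.90 = 565.3 < 13000, so use break Q=13000: TC = 16,530×£127.90 + (16,530/13000.0)×408 + (13000.0/2)×0.33×£127.90 = £2,389,051.29.
Lowest total cost among the candidates is at Q = 558.6.

TC* ≈ £2,189,578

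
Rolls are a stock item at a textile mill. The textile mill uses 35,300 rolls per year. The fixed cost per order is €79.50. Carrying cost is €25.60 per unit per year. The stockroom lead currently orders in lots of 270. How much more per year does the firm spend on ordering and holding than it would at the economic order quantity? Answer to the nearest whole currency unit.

Extra cost ≈ €1,863 per year

EOQ = √(2DS/H) = √(2 × 35,300 × 79.5 / 25.6) ≈ 468.24.
Cost at Q* = (D/Q*)S + (Q*/2)H = √(2DSH) ≈ €11,986.87.
Cost at Q = 270: (35,300/270)×79.5 + (270/2)×25.6 = €10,393.89 + €3,456.00 = €13,849.89.
Excess = €13,849.89 − €11,986.87 = €1,863.02.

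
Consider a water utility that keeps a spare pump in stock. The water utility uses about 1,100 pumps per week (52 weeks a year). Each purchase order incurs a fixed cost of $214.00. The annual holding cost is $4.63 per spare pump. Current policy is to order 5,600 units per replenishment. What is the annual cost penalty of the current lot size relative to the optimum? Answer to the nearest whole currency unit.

Extra cost ≈ $4,503 per year

Annual demand D = 1,100 × 52 = 57,200.
EOQ = √(2DS/H) = √(2 × 57,200 × 214 / 4.63) ≈ 2299.48.
Cost at Q* = (D/Q*)S + (Q*/2)H = √(2DSH) ≈ $10,646.59.
Cost at Q = 5,600: (57,200/5,600)×214 + (5,600/2)×4.63 = $2,185.86 + $12,964.00 = $15,149.86.
Excess = $15,149.86 − $10,646.59 = $4,503.27.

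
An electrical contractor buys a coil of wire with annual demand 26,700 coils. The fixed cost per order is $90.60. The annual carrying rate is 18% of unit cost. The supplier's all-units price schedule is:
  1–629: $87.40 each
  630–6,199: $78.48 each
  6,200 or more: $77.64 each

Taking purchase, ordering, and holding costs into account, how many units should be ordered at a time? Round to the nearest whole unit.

Holding cost per unit per year at price C is H = 0.18·C.
For each price level, check whether its EOQ is feasible; otherwise the best quantity at that price is the breakpoint.
EOQ at $87.40 = 554.6 (feasible in tier 1): TC = 26,700×$87.40 + (26,700/554.6)×90.6 + (554.6/2)×0.18×$87.40 = $2,342,304.22.
EOQ at $78.48 = 585.2 < 630, so use break Q=630: TC = 26,700×$78.48 + (26,700/630.0)×90.6 + (630.0/2)×0.18×$78.48 = $2,103,705.53.
EOQ at $77.64 = 588.4 < 6200, so use break Q=6200: TC = 26,700×$77.64 + (26,700/6200.0)×90.6 + (6200.0/2)×0.18×$77.64 = $2,116,701.28.
Lowest total cost is $2,103,705.53 at Q = 630.0.

Q* ≈ 630 coils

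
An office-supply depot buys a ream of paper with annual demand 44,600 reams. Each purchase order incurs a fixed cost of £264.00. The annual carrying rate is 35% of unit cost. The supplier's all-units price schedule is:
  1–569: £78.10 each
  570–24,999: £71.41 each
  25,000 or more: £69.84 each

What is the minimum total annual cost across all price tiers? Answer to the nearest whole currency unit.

Holding cost per unit per year at price C is H = 0.35·C.
For each price level, check whether its EOQ is feasible; otherwise the best quantity at that price is the breakpoint.
Tier 1 (£78.10): EOQ = 928.2 exceeds tier's upper bound 569, so this tier is dominated.
EOQ at £71.41 = 970.7 (feasible in tier 2): TC = 44,600×£71.41 + (44,600/970.7)×264 + (970.7/2)×0.35×£71.41 = £3,209,146.40.
EOQ at £69.84 = 981.5 < 25000, so use break Q=25000: TC = 44,600×£69.84 + (44,600/25000.0)×264 + (25000.0/2)×0.35×£69.84 = £3,420,884.98.
Lowest total cost among the candidates is at Q = 970.7.

TC* ≈ £3,209,146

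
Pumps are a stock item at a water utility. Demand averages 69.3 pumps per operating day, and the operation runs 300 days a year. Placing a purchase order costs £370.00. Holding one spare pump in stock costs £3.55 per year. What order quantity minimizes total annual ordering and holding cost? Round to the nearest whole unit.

Q* ≈ 2,082 pumps

Annual demand D = 69.3 × 300 = 20,790.
EOQ = √(2DS / H) = √(2 × 20,790 × 370 / 3.55).
= √(15,384,600 / 3.55) = √4,333,690.1408 ≈ 2081.752.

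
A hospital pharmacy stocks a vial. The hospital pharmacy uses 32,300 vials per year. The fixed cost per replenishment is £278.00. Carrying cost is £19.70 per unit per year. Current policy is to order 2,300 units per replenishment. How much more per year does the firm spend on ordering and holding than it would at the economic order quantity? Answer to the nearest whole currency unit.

Extra cost ≈ £7,750 per year

EOQ = √(2DS/H) = √(2 × 32,300 × 278 / 19.7) ≈ 954.78.
Cost at Q* = (D/Q*)S + (Q*/2)H = √(2DSH) ≈ £18,809.26.
Cost at Q = 2,300: (32,300/2,300)×278 + (2,300/2)×19.7 = £3,904.09 + £22,655.00 = £26,559.09.
Excess = £26,559.09 − £18,809.26 = £7,749.82.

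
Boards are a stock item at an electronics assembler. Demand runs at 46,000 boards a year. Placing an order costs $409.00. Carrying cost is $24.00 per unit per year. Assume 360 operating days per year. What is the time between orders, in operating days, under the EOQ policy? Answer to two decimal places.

EOQ = √(2DS/H) = √(2 × 46,000 × 409 / 24) ≈ 1252.13.
Cycle time = Q*/D × 360 = 1252.13 / 46,000 × 360 ≈ 9.799 days.

T ≈ 9.80 days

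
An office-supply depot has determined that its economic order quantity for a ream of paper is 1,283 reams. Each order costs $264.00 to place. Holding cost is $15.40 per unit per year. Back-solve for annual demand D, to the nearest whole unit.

D ≈ 48,011 reams per year

The basic EOQ model gives Q* = √(2DS/H); rearrange for the unknown.
From Q* = √(2DS/H): D = Q*²H / (2S) = 1,283² × 15.4 / (2 × 264) = 48010.929.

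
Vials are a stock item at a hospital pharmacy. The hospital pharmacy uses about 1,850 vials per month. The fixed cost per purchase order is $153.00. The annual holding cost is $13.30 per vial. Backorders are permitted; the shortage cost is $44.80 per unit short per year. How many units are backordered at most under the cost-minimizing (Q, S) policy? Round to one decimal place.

S* ≈ 186.3 vials

Annual demand D = 1,850 × 12 = 22,200.
With planned backorders, Q* = √(2DS/H) · √((H+B)/B).
√(2DS/H) = √(2 × 22,200 × 153 / 13.3) = 714.680.
√((H+B)/B) = √((13.3+44.8)/44.8) = 1.1388.
Q* ≈ 813.880.
S* = Q* · H/(H+B) = 813.880 × 13.3/58.1 ≈ 186.310.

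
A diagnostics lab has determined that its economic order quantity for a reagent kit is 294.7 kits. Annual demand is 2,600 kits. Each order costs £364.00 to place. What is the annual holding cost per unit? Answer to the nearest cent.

The basic EOQ model gives Q* = √(2DS/H); rearrange for the unknown.
From Q* = √(2DS/H): H = 2DS / Q*² = 2 × 2,600 × 364 / 294.7² = 21.7944.

H ≈ £21.79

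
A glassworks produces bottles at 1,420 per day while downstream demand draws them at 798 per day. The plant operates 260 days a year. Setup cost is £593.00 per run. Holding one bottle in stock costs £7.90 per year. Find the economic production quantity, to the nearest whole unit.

Annual demand D = 798 × 260 = 207,480.
Production build-up factor (1 − d/p) = 1 − 798/1,420 = 0.4380.
Q* = √(2DS / (H(1 − d/p))) = √(2 × 207,480 × 593 / (7.9 × 0.4380)).
= √(246,071,280 / 3.4604) ≈ 8432.685.

Q* ≈ 8,433 bottles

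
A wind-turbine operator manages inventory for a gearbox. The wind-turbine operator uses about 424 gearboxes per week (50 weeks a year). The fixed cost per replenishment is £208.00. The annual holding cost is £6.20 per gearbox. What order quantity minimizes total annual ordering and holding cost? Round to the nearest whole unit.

Q* ≈ 1,193 gearboxes

Annual demand D = 424 × 50 = 21,200.
EOQ = √(2DS / H) = √(2 × 21,200 × 208 / 6.2).
= √(8,819,200 / 6.2) = √1,422,451.6129 ≈ 1192.666.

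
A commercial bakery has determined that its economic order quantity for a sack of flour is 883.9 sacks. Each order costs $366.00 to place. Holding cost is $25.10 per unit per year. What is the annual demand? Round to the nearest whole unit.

The basic EOQ model gives Q* = √(2DS/H); rearrange for the unknown.
From Q* = √(2DS/H): D = Q*²H / (2S) = 883.9² × 25.1 / (2 × 366) = 26789.765.

D ≈ 26,790 sacks per year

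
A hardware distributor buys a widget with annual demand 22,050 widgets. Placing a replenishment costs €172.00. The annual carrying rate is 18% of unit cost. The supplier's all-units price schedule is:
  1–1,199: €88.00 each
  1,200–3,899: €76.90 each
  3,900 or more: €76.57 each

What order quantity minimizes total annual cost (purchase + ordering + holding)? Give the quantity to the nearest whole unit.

Q* ≈ 1,200 widgets

Holding cost per unit per year at price C is H = 0.18·C.
Evaluate total cost at each tier's feasible EOQ or, if the EOQ is below the tier, at the tier's minimum quantity.
EOQ at €88.00 = 692.0 (feasible in tier 1): TC = 22,050×€88.00 + (22,050/692.0)×172 + (692.0/2)×0.18×€88.00 = €1,951,361.28.
EOQ at €76.90 = 740.3 < 1200, so use break Q=1200: TC = 22,050×€76.90 + (22,050/1200.0)×172 + (1200.0/2)×0.18×€76.90 = €1,707,110.70.
EOQ at €76.57 = 741.9 < 3900, so use break Q=3900: TC = 22,050×€76.57 + (22,050/3900.0)×172 + (3900.0/2)×0.18×€76.57 = €1,716,217.03.
Lowest total cost is €1,707,110.70 at Q = 1200.0.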